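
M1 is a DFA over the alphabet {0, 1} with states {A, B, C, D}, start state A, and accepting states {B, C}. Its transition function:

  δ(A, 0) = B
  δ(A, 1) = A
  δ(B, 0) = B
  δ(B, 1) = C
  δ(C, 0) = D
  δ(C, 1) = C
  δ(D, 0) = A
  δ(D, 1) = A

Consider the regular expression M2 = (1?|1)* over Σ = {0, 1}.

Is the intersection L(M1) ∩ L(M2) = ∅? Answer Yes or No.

Converting the expression M2 to a DFA (subset construction, then merging equivalent states) gives the minimal DFA with states {r0, r1}, start state r0, accepting states {r0} and transitions r0: 0→r1, 1→r0; r1: 0→r1, 1→r1.
Exploring the product automaton M1 × M2 from the start pair (A, r0), following both machines on each input symbol, reaches 5 state pairs: (A, r0), (B, r1), (C, r1), (D, r1), (A, r1).
M1 accepts in {B, C} and M2 accepts in {r0}; no reachable pair has both components accepting, so no string drives both machines to acceptance simultaneously and L(M1) ∩ L(M2) = ∅.
So no string is accepted by both, and the intersection is empty.

Yes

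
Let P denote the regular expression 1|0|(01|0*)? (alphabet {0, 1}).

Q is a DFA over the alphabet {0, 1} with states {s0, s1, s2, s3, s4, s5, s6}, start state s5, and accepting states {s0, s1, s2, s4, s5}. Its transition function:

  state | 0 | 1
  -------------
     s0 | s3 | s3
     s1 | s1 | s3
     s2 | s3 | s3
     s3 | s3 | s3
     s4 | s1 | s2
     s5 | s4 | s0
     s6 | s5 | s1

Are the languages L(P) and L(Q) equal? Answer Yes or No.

Converting the expression P to a DFA (subset construction, then merging equivalent states) gives the minimal DFA with states {p0, p1, p2, p3, p4}, start state p0, accepting states {p0, p1, p2, p3} and transitions p0: 0→p1, 1→p2; p1: 0→p3, 1→p2; p2: 0→p4, 1→p4; p3: 0→p3, 1→p4; p4: 0→p4, 1→p4.
Exploring the product automaton P × Q from the start pair (p0, s5), following both machines on each input symbol, reaches 6 state pairs: (p0, s5), (p1, s4), (p2, s0), (p3, s1), (p2, s2), (p4, s3).
P accepts in {p0, p1, p2, p3} and Q accepts in {s0, s1, s2, s4, s5}. In every reachable pair the two components are either both accepting — (p0, s5), (p1, s4), (p2, s0), (p3, s1), (p2, s2) — or both non-accepting, so no string is accepted by exactly one of the machines: L(P) \ L(Q) and L(Q) \ L(P) are both empty.
Hence every string is accepted by P iff it is accepted by Q, and the two languages coincide.

Yes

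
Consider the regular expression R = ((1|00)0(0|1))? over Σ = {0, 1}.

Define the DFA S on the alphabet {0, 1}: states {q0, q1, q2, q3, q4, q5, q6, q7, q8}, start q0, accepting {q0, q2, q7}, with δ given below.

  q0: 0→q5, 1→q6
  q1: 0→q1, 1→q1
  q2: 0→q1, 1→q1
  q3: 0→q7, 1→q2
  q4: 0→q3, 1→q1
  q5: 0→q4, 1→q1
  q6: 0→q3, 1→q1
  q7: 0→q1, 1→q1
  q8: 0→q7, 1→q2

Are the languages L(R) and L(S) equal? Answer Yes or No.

Yes

Converting the expression R to a DFA (subset construction, then merging equivalent states) gives the minimal DFA with states {r0, r1, r2, r3, r4, r5}, start state r0, accepting states {r0, r5} and transitions r0: 0→r1, 1→r2; r1: 0→r2, 1→r3; r2: 0→r4, 1→r3; r3: 0→r3, 1→r3; r4: 0→r5, 1→r5; r5: 0→r3, 1→r3.
Exploring the product automaton R × S from the start pair (r0, q0), following both machines on each input symbol, reaches 8 state pairs: (r0, q0), (r1, q5), (r2, q6), (r2, q4), (r3, q1), (r4, q3), (r5, q7), (r5, q2).
R accepts in {r0, r5} and S accepts in {q0, q2, q7}. In every reachable pair the two components are either both accepting — (r0, q0), (r5, q7), (r5, q2) — or both non-accepting, so no string is accepted by exactly one of the machines: L(R) \ L(S) and L(S) \ L(R) are both empty.
Hence every string is accepted by R iff it is accepted by S, and the two languages coincide.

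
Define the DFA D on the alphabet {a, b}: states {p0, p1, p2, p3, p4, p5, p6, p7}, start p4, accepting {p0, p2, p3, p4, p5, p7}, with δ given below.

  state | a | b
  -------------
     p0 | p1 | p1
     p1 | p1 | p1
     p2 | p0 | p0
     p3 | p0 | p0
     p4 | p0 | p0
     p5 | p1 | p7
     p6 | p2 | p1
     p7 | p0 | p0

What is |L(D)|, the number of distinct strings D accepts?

The useful subgraph on states {p0, p4} is acyclic, so L(D) is finite; the longest accepting path visits 2 useful states, giving maximum string length 1.
Counting accepting paths from p4 by length: 1 of length 0, 2 of length 1. Total 3.

3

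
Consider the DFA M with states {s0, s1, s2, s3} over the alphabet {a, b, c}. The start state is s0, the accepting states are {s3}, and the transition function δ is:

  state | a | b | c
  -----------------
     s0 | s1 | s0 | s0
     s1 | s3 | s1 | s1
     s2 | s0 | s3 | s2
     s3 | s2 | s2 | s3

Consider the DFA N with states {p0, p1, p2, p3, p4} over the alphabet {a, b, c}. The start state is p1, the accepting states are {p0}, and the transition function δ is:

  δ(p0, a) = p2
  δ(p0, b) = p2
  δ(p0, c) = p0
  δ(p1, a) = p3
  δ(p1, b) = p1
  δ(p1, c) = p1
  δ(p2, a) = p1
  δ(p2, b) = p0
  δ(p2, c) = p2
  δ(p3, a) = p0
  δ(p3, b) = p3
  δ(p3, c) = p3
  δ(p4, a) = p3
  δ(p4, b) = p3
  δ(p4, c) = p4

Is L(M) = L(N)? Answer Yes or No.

Yes

Exploring the product automaton M × N from the start pair (s0, p1), following both machines on each input symbol, reaches 4 state pairs: (s0, p1), (s1, p3), (s3, p0), (s2, p2).
M accepts in {s3} and N accepts in {p0}. In every reachable pair the two components are either both accepting — (s3, p0) — or both non-accepting, so no string is accepted by exactly one of the machines: L(M) \ L(N) and L(N) \ L(M) are both empty.
Hence every string is accepted by M iff it is accepted by N, and the two languages coincide.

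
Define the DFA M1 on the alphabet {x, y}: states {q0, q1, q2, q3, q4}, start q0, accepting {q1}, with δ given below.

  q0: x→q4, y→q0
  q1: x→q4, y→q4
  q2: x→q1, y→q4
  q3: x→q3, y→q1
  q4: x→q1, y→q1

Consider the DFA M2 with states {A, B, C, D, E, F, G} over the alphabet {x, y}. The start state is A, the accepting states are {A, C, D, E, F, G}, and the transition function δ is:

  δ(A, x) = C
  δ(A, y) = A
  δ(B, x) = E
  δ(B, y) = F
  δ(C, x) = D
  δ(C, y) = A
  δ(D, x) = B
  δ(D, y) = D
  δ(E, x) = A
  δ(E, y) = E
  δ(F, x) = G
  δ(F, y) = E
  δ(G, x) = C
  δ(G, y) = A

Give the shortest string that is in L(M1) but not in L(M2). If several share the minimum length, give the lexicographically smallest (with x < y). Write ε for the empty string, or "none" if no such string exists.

xxyx

The string xxyx is accepted by M1 but not by M2.
No shorter string lies in the difference, and xxyx is the lexicographically first length-4 string in L(M1) \ L(M2).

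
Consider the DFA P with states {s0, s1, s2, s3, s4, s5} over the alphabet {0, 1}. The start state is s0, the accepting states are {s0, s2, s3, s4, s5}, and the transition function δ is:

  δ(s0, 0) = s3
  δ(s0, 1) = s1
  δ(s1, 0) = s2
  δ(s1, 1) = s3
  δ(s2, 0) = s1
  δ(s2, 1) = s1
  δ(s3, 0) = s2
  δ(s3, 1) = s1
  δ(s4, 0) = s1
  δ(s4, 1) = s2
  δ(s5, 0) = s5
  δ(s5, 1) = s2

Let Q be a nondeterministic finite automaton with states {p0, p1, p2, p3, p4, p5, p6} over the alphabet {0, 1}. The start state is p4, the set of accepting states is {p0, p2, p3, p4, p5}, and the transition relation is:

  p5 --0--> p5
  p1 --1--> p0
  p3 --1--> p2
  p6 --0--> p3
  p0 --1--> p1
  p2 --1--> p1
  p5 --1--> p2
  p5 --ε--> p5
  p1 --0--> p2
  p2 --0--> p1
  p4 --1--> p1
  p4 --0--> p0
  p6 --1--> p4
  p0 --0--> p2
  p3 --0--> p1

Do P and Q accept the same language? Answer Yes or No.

Exploring the product automaton P × Q from the start pair (s0, p4), following both machines on each input symbol, reaches 4 state pairs: (s0, p4), (s3, p0), (s1, p1), (s2, p2).
P accepts in {s0, s2, s3, s4, s5} and Q accepts in {p0, p2, p3, p4, p5}. In every reachable pair the two components are either both accepting — (s0, p4), (s3, p0), (s2, p2) — or both non-accepting, so no string is accepted by exactly one of the machines: L(P) \ L(Q) and L(Q) \ L(P) are both empty.
Hence every string is accepted by P iff it is accepted by Q, and the two languages coincide.

Yes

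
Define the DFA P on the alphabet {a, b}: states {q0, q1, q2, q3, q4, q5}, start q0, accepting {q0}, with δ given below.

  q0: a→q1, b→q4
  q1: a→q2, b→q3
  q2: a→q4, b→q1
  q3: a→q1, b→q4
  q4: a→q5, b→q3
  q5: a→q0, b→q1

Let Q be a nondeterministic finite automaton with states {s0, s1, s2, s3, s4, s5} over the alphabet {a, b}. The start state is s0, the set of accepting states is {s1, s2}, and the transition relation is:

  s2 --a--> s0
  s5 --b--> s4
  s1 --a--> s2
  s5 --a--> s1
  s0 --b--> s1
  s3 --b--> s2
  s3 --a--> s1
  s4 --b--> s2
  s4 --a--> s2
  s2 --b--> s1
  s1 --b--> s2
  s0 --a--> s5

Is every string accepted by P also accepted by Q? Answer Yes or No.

The empty string ε is in L(P) but not in L(Q).
So L(P) ⊄ L(Q).

No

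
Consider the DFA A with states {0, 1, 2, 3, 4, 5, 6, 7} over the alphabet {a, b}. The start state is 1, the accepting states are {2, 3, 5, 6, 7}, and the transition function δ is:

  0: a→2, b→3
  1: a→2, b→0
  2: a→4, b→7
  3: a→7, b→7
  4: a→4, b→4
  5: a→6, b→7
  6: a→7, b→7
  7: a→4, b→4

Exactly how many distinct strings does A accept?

7

The useful subgraph on states {0, 1, 2, 3, 7} is acyclic, so L(A) is finite; the longest accepting path visits 4 useful states, giving maximum string length 3.
Counting accepting paths from 1 by length: 1 of length 1, 3 of length 2, 3 of length 3. Total 7.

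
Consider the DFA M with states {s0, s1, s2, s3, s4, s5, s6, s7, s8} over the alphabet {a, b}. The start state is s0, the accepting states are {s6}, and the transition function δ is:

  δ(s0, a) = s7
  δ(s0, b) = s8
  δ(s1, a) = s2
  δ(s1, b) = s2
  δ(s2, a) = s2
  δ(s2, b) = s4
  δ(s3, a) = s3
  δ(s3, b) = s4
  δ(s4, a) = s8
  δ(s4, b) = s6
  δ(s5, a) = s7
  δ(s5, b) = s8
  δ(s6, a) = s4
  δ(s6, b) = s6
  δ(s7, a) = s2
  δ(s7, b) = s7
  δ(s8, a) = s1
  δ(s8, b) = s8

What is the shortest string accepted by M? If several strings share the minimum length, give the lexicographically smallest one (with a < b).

A breadth-first search from s0 reaches an accepting state first via the path s0 → s7 → s2 → s4 → s6 on input aabb.
No string of length < 4 is accepted (BFS exhausts all shorter strings without reaching an accepting state), and aabb is the lexicographically least accepting string of length 4.

aabb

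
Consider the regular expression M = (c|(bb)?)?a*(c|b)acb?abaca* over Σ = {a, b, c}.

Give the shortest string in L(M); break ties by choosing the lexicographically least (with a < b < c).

By inspection of the expression, no string of length less than 7 matches, and bacabac is the lexicographically first match of length 7.

bacabac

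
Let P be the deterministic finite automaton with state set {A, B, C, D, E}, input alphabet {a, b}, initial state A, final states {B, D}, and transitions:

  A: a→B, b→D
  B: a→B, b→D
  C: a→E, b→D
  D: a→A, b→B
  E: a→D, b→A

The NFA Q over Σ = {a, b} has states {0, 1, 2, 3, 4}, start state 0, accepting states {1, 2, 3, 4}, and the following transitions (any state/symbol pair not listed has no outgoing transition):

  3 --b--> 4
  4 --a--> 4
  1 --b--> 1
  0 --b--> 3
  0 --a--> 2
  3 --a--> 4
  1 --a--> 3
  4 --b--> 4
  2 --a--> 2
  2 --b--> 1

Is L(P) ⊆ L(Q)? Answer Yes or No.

Yes

Exploring the product automaton P × Q from the start pair (A, 0), following both machines on each input symbol, reaches 10 state pairs: (A, 0), (B, 2), (D, 3), (D, 1), (A, 4), (B, 4), (A, 3), (B, 1), (D, 4), (B, 3).
P accepts in {B, D} and Q accepts in {1, 2, 3, 4}. The reachable pairs whose P-component is accepting are (B, 2), (D, 3), (D, 1), (B, 4), (B, 1), (D, 4), (B, 3); in each of them the Q-component is accepting too, so the product for L(P) \ L(Q) (P-component accepting, Q-component rejecting) has no reachable accepting pair and the difference is empty.
Hence every string in L(P) is also in L(Q).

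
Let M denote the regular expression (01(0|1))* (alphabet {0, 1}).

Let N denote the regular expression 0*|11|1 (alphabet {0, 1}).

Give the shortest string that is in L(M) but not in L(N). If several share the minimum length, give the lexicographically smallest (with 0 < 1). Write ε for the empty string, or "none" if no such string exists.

The string 010 is accepted by M but not by N.
No shorter string lies in the difference, and 010 is the lexicographically first length-3 string in L(M) \ L(N).

010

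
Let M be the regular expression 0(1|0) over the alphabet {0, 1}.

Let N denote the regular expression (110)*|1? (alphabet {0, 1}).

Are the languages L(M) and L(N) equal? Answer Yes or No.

The string 00 is accepted by M but rejected by N.
So L(M) ≠ L(N).

No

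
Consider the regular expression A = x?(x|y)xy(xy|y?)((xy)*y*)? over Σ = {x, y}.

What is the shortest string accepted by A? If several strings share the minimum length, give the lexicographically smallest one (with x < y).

xxy

By inspection of the expression, no string of length less than 3 matches, and xxy is the lexicographically first match of length 3.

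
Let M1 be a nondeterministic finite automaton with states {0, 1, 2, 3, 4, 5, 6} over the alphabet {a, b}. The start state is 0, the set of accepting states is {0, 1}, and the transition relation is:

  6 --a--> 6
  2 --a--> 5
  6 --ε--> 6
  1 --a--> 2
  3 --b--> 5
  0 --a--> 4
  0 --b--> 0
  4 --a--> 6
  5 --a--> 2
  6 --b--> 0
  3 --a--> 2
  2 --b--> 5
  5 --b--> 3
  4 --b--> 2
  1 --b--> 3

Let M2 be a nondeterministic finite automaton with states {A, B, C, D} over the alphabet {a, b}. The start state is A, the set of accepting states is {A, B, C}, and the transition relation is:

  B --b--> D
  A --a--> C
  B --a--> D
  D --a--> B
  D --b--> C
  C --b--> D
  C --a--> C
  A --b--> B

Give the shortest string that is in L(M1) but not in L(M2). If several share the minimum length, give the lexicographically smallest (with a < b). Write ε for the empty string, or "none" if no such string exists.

bb

The string bb is accepted by M1 but not by M2.
No shorter string lies in the difference, and bb is the lexicographically first length-2 string in L(M1) \ L(M2).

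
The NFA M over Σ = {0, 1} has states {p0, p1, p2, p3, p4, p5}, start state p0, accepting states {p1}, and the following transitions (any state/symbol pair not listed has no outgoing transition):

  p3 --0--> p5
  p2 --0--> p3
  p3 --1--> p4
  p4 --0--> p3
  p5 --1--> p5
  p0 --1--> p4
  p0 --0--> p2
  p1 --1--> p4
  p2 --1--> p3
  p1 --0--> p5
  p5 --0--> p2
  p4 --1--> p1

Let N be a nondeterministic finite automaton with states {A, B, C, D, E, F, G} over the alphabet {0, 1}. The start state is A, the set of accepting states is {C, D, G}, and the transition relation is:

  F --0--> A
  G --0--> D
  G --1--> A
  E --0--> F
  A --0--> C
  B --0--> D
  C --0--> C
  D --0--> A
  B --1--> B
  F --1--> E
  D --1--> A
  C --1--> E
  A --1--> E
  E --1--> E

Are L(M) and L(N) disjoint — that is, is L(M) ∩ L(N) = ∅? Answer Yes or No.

Exploring the product automaton M × N from the start pair (p0, A), following both machines on each input symbol, reaches 14 state pairs: (p0, A), (p2, C), (p4, E), (p3, C), (p3, E), (p3, F), (p1, E), (p5, C), (p5, F), (p5, A), (p5, E), (p2, A), (p2, F), (p3, A).
M accepts in {p1} and N accepts in {C, D, G}; no reachable pair has both components accepting, so no string drives both machines to acceptance simultaneously and L(M) ∩ L(N) = ∅.
So no string is accepted by both, and the intersection is empty.

Yes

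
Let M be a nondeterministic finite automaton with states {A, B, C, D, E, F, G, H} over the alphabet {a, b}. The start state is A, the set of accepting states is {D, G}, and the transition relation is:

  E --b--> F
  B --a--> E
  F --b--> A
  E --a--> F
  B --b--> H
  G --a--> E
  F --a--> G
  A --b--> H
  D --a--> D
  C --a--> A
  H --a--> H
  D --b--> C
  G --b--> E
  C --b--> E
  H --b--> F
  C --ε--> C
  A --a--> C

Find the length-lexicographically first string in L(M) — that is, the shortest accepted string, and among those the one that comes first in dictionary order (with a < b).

bba

A breadth-first search from A reaches an accepting state first via the path A → H → F → G on input bba.
No string of length < 3 is accepted (BFS exhausts all shorter strings without reaching an accepting state), and bba is the lexicographically least accepting string of length 3.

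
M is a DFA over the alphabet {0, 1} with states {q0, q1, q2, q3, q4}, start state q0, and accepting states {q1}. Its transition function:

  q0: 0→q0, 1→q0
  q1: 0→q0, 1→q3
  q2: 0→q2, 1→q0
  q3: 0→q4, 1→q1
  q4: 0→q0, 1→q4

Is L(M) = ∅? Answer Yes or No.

The states reachable from the start state are {q0}.
None of the accepting states {q1} is reachable, so no string is accepted and L(M) = ∅.

Yes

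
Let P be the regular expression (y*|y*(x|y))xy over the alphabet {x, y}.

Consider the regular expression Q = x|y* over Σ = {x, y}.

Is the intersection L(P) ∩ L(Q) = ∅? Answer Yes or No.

Yes

Converting the expression P to a DFA (subset construction, then merging equivalent states) gives the minimal DFA with states {p0, p1, p2, p3, p4}, start state p0, accepting states {p3} and transitions p0: x→p1, y→p0; p1: x→p2, y→p3; p2: x→p4, y→p3; p3: x→p4, y→p4; p4: x→p4, y→p4.
Converting the expression Q to a DFA (subset construction, then merging equivalent states) gives the minimal DFA with states {q0, q1, q2, q3}, start state q0, accepting states {q0, q1, q2} and transitions q0: x→q1, y→q2; q1: x→q3, y→q3; q2: x→q3, y→q2; q3: x→q3, y→q3.
Exploring the product automaton P × Q from the start pair (p0, q0), following both machines on each input symbol, reaches 7 state pairs: (p0, q0), (p1, q1), (p0, q2), (p2, q3), (p3, q3), (p1, q3), (p4, q3).
P accepts in {p3} and Q accepts in {q0, q1, q2}; no reachable pair has both components accepting, so no string drives both machines to acceptance simultaneously and L(P) ∩ L(Q) = ∅.
So no string is accepted by both, and the intersection is empty.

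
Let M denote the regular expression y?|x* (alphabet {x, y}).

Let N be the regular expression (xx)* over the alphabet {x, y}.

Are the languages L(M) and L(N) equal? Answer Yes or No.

The string x is accepted by M but rejected by N.
So L(M) ≠ L(N).

No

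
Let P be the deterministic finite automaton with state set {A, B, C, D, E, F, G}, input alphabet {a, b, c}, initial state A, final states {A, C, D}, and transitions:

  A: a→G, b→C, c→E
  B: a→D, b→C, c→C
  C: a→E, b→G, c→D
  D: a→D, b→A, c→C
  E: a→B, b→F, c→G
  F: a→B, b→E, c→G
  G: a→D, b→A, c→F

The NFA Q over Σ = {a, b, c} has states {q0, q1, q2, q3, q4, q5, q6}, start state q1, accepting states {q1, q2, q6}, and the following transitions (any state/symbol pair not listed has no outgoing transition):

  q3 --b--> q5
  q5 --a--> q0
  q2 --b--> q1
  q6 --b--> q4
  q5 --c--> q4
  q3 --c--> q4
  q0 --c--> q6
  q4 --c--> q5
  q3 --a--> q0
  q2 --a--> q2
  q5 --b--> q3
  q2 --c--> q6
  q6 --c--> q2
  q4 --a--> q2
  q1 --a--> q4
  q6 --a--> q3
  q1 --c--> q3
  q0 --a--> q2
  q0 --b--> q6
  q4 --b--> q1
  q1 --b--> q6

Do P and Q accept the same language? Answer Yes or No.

Exploring the product automaton P × Q from the start pair (A, q1), following both machines on each input symbol, reaches 7 state pairs: (A, q1), (G, q4), (C, q6), (E, q3), (D, q2), (F, q5), (B, q0).
P accepts in {A, C, D} and Q accepts in {q1, q2, q6}. In every reachable pair the two components are either both accepting — (A, q1), (C, q6), (D, q2) — or both non-accepting, so no string is accepted by exactly one of the machines: L(P) \ L(Q) and L(Q) \ L(P) are both empty.
Hence every string is accepted by P iff it is accepted by Q, and the two languages coincide.

Yes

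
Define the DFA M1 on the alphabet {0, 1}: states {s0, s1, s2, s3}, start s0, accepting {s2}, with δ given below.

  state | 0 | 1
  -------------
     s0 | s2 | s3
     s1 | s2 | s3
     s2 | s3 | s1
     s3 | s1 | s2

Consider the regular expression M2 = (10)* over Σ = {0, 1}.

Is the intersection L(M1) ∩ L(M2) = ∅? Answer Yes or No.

Converting the expression M2 to a DFA (subset construction, then merging equivalent states) gives the minimal DFA with states {r0, r1, r2}, start state r0, accepting states {r0} and transitions r0: 0→r1, 1→r2; r1: 0→r1, 1→r1; r2: 0→r0, 1→r1.
Exploring the product automaton M1 × M2 from the start pair (s0, r0), following both machines on each input symbol, reaches 6 state pairs: (s0, r0), (s2, r1), (s3, r2), (s3, r1), (s1, r1), (s1, r0).
M1 accepts in {s2} and M2 accepts in {r0}; no reachable pair has both components accepting, so no string drives both machines to acceptance simultaneously and L(M1) ∩ L(M2) = ∅.
So no string is accepted by both, and the intersection is empty.

Yes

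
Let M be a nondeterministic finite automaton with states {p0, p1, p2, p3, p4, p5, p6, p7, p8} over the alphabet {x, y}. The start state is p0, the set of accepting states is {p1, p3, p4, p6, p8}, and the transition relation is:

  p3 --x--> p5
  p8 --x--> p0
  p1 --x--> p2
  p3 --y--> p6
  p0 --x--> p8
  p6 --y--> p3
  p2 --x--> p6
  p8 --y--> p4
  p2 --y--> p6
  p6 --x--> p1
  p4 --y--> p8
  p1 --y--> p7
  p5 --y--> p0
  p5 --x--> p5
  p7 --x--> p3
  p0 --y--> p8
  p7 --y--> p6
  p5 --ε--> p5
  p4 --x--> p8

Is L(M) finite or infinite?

State p0 is reachable from the start and can reach an accepting state, and it lies on the cycle p0 → p8 → p0.
Traversing that cycle any number of times yields accepted strings of unbounded length, so the language is infinite.

infinite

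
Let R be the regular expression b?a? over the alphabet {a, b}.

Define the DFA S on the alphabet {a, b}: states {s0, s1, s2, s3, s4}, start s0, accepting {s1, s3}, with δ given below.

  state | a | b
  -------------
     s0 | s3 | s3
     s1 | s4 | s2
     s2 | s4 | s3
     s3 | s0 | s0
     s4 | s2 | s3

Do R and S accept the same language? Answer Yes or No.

No

The empty string ε is accepted by R but rejected by S.
So L(R) ≠ L(S).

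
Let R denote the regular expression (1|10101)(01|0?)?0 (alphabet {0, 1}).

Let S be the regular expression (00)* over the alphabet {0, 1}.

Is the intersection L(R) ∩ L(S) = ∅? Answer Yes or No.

Yes

Converting the expression R to a DFA (subset construction, then merging equivalent states) gives the minimal DFA with states {r0, r1, r2, r3, r4, r5, r6, r7, r8, r9}, start state r0, accepting states {r3, r4, r6, r8} and transitions r0: 0→r1, 1→r2; r1: 0→r1, 1→r1; r2: 0→r3, 1→r1; r3: 0→r4, 1→r5; r4: 0→r1, 1→r1; r5: 0→r6, 1→r1; r6: 0→r1, 1→r7; r7: 0→r8, 1→r1; r8: 0→r4, 1→r9; r9: 0→r4, 1→r1.
Converting the expression S to a DFA (subset construction, then merging equivalent states) gives the minimal DFA with states {s0, s1, s2}, start state s0, accepting states {s0} and transitions s0: 0→s1, 1→s2; s1: 0→s0, 1→s2; s2: 0→s2, 1→s2.
Exploring the product automaton R × S from the start pair (r0, s0), following both machines on each input symbol, reaches 12 state pairs: (r0, s0), (r1, s1), (r2, s2), (r1, s0), (r1, s2), (r3, s2), (r4, s2), (r5, s2), (r6, s2), (r7, s2), (r8, s2), (r9, s2).
R accepts in {r3, r4, r6, r8} and S accepts in {s0}; no reachable pair has both components accepting, so no string drives both machines to acceptance simultaneously and L(R) ∩ L(S) = ∅.
So no string is accepted by both, and the intersection is empty.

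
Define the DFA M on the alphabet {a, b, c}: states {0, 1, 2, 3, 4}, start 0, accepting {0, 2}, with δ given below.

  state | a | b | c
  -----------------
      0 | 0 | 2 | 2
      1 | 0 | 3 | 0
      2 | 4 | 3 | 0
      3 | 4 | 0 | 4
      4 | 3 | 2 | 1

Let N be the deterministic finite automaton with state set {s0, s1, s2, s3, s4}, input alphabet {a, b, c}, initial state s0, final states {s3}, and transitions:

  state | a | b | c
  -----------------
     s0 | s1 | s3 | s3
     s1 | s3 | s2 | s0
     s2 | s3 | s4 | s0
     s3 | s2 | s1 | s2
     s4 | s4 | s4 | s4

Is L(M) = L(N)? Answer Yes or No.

No

The empty string ε is accepted by M but rejected by N.
So L(M) ≠ L(N).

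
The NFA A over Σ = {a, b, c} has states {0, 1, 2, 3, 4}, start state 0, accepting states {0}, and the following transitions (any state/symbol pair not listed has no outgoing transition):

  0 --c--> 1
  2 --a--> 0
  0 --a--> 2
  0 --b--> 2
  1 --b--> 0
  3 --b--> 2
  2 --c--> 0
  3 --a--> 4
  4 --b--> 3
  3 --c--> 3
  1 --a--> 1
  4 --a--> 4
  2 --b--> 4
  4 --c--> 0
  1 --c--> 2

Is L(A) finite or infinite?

infinite

State 0 is reachable from the start and can reach an accepting state, and it lies on the cycle 0 → 1 → 0.
Traversing that cycle any number of times yields accepted strings of unbounded length, so the language is infinite.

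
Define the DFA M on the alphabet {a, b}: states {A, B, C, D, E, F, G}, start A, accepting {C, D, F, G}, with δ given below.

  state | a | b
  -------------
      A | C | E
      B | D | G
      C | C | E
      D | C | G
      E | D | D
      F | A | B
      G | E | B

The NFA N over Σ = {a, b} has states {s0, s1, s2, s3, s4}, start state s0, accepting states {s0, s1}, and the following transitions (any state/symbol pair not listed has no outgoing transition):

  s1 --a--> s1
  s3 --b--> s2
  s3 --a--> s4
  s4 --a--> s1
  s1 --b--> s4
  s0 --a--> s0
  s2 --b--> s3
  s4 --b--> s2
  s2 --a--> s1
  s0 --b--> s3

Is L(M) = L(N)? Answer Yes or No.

The string ba is accepted by M but rejected by N.
So L(M) ≠ L(N).

No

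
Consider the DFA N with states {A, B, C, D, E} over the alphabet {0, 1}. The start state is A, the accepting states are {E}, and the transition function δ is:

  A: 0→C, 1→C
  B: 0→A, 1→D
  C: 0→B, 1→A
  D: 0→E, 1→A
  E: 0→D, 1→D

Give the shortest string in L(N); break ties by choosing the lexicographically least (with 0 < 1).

0010

A breadth-first search from A reaches an accepting state first via the path A → C → B → D → E on input 0010.
No string of length < 4 is accepted (BFS exhausts all shorter strings without reaching an accepting state), and 0010 is the lexicographically least accepting string of length 4.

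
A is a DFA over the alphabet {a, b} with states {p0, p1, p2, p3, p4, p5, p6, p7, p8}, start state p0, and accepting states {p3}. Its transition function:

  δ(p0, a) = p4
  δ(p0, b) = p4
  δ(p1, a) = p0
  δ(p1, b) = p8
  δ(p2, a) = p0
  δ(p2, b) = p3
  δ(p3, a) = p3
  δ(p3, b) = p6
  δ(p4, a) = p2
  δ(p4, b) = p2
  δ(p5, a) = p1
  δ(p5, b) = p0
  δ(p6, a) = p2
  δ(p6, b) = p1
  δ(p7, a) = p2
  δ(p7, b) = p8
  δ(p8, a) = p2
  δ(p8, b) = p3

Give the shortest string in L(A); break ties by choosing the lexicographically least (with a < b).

A breadth-first search from p0 reaches an accepting state first via the path p0 → p4 → p2 → p3 on input aab.
No string of length < 3 is accepted (BFS exhausts all shorter strings without reaching an accepting state), and aab is the lexicographically least accepting string of length 3.

aab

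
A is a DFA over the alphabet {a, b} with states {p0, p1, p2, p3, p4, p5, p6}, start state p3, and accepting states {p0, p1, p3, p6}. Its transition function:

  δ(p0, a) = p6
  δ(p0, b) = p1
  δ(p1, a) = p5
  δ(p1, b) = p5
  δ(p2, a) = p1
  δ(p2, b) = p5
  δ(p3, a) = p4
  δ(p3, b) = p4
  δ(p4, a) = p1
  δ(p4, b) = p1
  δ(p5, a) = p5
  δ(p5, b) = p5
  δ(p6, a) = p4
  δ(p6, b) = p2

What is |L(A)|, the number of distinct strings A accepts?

The useful subgraph on states {p1, p3, p4} is acyclic, so L(A) is finite; the longest accepting path visits 3 useful states, giving maximum string length 2.
Counting accepting paths from p3 by length: 1 of length 0, 4 of length 2. Total 5.

5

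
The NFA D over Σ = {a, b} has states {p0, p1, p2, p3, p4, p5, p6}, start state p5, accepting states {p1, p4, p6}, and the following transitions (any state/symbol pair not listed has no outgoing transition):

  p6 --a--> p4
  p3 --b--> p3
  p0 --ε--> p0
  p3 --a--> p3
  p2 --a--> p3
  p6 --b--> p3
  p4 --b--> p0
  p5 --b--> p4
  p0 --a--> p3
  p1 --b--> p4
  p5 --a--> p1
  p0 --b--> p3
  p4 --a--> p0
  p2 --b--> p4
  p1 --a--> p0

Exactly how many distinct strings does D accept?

The useful subgraph on states {p1, p4, p5} is acyclic, so L(D) is finite; the longest accepting path visits 3 useful states, giving maximum string length 2.
Counting accepting paths from p5 by length: 2 of length 1, 1 of length 2. Total 3.

3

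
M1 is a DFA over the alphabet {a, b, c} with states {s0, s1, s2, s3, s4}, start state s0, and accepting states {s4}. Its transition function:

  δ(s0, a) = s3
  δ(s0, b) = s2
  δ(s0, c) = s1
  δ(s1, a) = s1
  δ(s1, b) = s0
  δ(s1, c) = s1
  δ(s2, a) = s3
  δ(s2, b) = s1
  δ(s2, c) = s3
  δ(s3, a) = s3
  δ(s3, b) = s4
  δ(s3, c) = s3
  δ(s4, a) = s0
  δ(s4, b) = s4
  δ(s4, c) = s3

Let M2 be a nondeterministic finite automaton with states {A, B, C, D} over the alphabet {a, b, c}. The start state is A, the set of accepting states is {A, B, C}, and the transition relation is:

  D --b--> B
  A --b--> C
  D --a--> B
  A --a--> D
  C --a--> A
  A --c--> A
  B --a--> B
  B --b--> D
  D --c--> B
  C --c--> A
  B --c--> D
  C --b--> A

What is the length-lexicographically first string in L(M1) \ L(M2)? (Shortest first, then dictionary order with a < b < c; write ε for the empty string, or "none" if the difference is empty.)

The string aab is accepted by M1 but not by M2.
No shorter string lies in the difference, and aab is the lexicographically first length-3 string in L(M1) \ L(M2).

aab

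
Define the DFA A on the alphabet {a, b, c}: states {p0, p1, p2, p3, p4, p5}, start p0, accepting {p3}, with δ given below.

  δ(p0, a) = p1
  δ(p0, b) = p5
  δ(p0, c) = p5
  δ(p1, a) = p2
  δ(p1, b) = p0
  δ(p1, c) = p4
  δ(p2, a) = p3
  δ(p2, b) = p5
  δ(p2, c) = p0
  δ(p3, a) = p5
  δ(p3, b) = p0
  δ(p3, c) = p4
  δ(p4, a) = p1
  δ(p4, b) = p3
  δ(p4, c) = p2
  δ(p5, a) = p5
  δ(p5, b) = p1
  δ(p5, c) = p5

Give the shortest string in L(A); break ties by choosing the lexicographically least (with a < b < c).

aaa

A breadth-first search from p0 reaches an accepting state first via the path p0 → p1 → p2 → p3 on input aaa.
No string of length < 3 is accepted (BFS exhausts all shorter strings without reaching an accepting state), and aaa is the lexicographically least accepting string of length 3.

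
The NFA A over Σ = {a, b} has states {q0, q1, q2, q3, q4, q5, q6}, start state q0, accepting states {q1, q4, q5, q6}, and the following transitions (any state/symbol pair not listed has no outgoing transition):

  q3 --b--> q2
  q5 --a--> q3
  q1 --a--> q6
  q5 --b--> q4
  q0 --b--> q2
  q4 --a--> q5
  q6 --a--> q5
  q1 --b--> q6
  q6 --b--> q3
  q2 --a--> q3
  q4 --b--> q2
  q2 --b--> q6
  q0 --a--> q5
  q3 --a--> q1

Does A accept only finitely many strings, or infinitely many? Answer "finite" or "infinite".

infinite

State q3 is reachable from the start and can reach an accepting state, and it lies on the cycle q3 → q1 → q6 → q3.
Traversing that cycle any number of times yields accepted strings of unbounded length, so the language is infinite.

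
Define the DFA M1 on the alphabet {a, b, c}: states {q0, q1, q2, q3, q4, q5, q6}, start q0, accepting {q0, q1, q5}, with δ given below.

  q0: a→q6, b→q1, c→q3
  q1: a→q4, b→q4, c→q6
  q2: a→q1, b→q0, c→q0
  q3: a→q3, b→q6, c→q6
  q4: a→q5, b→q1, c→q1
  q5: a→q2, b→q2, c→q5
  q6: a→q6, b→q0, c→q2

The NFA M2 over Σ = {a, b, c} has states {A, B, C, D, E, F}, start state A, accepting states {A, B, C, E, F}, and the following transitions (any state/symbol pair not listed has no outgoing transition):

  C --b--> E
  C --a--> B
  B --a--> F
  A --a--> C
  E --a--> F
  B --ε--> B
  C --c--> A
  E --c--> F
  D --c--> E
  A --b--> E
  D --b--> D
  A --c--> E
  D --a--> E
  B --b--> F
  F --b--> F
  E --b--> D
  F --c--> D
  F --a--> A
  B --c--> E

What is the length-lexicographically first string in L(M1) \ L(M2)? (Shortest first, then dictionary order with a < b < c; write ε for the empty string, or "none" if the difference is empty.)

The string abb is accepted by M1 but not by M2.
No shorter string lies in the difference, and abb is the lexicographically first length-3 string in L(M1) \ L(M2).

abb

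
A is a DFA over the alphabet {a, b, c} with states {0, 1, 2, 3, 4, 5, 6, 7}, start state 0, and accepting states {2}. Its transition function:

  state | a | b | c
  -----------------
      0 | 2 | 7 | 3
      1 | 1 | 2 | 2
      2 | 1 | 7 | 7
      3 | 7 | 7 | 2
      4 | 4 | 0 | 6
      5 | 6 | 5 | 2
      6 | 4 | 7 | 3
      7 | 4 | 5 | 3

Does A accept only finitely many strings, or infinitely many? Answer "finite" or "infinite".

State 1 is reachable from the start and can reach an accepting state, and it lies on the cycle 1 → 1.
Traversing that cycle any number of times yields accepted strings of unbounded length, so the language is infinite.

infinite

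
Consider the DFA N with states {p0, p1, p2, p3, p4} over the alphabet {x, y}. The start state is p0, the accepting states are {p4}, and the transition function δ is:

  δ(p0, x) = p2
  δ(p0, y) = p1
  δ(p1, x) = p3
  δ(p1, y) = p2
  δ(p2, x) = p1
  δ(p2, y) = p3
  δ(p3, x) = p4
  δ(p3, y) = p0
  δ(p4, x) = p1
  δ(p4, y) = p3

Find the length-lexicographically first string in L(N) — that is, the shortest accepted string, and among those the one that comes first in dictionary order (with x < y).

A breadth-first search from p0 reaches an accepting state first via the path p0 → p2 → p3 → p4 on input xyx.
No string of length < 3 is accepted (BFS exhausts all shorter strings without reaching an accepting state), and xyx is the lexicographically least accepting string of length 3.

xyx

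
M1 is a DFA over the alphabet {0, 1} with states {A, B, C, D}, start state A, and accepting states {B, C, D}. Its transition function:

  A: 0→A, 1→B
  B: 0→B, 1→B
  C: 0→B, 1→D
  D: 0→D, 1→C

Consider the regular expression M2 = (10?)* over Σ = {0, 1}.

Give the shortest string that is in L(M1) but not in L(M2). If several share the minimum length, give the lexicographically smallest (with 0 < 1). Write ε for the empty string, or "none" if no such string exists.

The string 01 is accepted by M1 but not by M2.
No shorter string lies in the difference, and 01 is the lexicographically first length-2 string in L(M1) \ L(M2).

01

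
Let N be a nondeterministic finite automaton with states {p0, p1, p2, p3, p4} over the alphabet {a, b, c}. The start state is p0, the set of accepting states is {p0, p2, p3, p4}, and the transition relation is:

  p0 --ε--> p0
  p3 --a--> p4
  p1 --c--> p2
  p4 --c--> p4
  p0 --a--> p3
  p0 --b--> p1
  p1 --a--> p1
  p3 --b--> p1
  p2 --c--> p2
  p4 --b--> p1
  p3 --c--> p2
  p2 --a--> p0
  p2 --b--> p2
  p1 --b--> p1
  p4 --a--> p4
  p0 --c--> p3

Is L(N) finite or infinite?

State p1 is reachable from the start and can reach an accepting state, and it lies on the cycle p1 → p1.
Traversing that cycle any number of times yields accepted strings of unbounded length, so the language is infinite.

infinite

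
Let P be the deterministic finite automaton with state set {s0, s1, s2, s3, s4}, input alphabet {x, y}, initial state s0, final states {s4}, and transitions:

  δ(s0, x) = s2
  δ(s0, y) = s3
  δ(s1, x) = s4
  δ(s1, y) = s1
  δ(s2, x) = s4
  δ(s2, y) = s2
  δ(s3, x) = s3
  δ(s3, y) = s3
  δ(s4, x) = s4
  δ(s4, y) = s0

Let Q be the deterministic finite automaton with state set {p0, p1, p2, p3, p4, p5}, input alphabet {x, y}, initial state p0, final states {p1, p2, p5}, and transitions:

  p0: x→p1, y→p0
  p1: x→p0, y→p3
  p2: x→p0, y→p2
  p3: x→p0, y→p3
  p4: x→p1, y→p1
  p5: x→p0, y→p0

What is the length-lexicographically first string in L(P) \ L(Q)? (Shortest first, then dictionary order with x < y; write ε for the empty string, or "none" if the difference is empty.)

xx

The string xx is accepted by P but not by Q.
No shorter string lies in the difference, and xx is the lexicographically first length-2 string in L(P) \ L(Q).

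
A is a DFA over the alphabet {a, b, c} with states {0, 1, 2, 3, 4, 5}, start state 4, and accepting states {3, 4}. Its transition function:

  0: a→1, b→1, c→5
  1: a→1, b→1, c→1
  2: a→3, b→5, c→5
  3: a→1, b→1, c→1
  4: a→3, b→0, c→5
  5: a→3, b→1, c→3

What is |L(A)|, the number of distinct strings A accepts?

The useful subgraph on states {0, 3, 4, 5} is acyclic, so L(A) is finite; the longest accepting path visits 4 useful states, giving maximum string length 3.
Counting accepting paths from 4 by length: 1 of length 0, 1 of length 1, 2 of length 2, 2 of length 3. Total 6.

6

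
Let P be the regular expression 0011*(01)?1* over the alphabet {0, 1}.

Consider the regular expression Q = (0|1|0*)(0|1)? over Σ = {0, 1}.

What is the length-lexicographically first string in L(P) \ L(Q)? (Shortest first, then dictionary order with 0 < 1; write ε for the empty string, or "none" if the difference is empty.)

0011

The string 0011 is accepted by P but not by Q.
No shorter string lies in the difference, and 0011 is the lexicographically first length-4 string in L(P) \ L(Q).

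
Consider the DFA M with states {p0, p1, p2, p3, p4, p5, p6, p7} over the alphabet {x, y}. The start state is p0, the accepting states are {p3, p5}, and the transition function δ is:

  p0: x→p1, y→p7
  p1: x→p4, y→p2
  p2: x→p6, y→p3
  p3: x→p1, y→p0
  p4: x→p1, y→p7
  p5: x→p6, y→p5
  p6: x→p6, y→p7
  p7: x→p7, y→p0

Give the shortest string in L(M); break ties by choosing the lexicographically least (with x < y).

A breadth-first search from p0 reaches an accepting state first via the path p0 → p1 → p2 → p3 on input xyy.
No string of length < 3 is accepted (BFS exhausts all shorter strings without reaching an accepting state), and xyy is the lexicographically least accepting string of length 3.

xyy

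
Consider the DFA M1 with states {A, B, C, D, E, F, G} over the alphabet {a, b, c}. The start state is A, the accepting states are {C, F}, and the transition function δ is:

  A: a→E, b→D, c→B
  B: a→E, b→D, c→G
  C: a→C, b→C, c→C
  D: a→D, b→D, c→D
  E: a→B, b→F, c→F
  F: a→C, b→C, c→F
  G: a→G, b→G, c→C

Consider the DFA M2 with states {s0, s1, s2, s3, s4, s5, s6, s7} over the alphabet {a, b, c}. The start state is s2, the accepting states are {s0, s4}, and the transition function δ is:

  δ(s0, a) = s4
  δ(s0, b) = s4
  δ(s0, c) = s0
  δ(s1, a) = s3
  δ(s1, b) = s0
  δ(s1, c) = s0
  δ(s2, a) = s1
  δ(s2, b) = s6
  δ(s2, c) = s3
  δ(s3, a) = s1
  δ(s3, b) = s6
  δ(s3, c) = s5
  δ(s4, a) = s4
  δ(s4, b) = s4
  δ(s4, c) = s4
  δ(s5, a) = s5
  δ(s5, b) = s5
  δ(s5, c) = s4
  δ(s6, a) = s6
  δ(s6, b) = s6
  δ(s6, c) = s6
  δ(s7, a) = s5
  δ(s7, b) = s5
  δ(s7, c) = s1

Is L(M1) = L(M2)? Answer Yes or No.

Yes

Exploring the product automaton M1 × M2 from the start pair (A, s2), following both machines on each input symbol, reaches 7 state pairs: (A, s2), (E, s1), (D, s6), (B, s3), (F, s0), (G, s5), (C, s4).
M1 accepts in {C, F} and M2 accepts in {s0, s4}. In every reachable pair the two components are either both accepting — (F, s0), (C, s4) — or both non-accepting, so no string is accepted by exactly one of the machines: L(M1) \ L(M2) and L(M2) \ L(M1) are both empty.
Hence every string is accepted by M1 iff it is accepted by M2, and the two languages coincide.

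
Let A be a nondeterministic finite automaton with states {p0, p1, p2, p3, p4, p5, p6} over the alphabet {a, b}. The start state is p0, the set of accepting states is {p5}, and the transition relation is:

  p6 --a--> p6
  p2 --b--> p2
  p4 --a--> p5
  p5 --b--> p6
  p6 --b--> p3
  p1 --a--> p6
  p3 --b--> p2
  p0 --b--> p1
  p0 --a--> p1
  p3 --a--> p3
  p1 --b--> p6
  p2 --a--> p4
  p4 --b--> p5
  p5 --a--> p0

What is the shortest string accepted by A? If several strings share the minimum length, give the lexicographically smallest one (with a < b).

A breadth-first search from p0 reaches an accepting state first via the path p0 → p1 → p6 → p3 → p2 → p4 → p5 on input aabbaa.
No string of length < 6 is accepted (BFS exhausts all shorter strings without reaching an accepting state), and aabbaa is the lexicographically least accepting string of length 6.

aabbaa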